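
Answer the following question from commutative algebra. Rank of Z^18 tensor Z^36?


rank(M(x)N) = rank(M)*rank(N)
18*36 = 648


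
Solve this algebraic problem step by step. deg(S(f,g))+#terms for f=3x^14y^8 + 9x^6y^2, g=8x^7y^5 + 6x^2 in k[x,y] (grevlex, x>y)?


LT(f)=3x^14y^8, LT(g)=8x^7y^5
lcm(LM)=x^14y^8
S(f,g) (scaled by 24 to clear denominators) = 8*f - 3x^7y^3*g = -18x^9y^3 + 72x^6y^2
2 terms, deg 12.
12+2=14


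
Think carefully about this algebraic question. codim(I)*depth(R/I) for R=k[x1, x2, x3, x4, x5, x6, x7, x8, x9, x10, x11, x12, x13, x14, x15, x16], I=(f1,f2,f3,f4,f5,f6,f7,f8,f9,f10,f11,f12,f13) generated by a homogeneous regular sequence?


codim=13, depth=dim(R/I)=16-13=3
Product=13*3=39


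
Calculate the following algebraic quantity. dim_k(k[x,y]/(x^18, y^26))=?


Basis: x^i*y^j, i<18, j<26
18*26=468


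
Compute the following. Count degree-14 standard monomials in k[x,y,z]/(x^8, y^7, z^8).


Need i<8, j<7, k<8 with i+j+k=14.
For each i, j ranges over max(0,14-i-7)..min(6,14-i):
  i=0: j in [7,6] -> 0
  i=1: j in [6,6] -> 1
  i=2: j in [5,6] -> 2
  i=3: j in [4,6] -> 3
  i=4: j in [3,6] -> 4
  i=5: j in [2,6] -> 5
  i=6: j in [1,6] -> 6
  i=7: j in [0,6] -> 7
H(14) = 0+1+2+3+4+5+6+7 = 28


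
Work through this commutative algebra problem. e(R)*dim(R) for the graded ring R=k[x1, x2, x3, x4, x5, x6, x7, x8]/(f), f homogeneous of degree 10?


e(R)=deg(f)=10, dim(R)=8-1=7
e*dim=10*7=70


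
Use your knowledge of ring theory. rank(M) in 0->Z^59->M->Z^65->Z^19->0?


Alt sum=0:
(-1)^0*59 + (-1)^1*? + (-1)^2*65 + (-1)^3*19=0
rank(M)=105


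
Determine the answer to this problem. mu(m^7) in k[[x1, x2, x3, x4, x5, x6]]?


C(n+d-1,d)=C(12,7)=792


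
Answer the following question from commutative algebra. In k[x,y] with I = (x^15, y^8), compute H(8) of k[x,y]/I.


k[x,y], I = (x^15, y^8), d = 8
Need i < 15 and d-i < 8.
Range: 1 <= i <= 8.
H(8) = 8


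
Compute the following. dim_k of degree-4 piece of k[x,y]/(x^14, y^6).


k[x,y], I = (x^14, y^6), d = 4
Need i < 14 and d-i < 6.
Range: 0 <= i <= 4.
H(4) = 5


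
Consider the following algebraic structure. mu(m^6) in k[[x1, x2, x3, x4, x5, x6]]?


C(n+d-1,d)=C(11,6)=462


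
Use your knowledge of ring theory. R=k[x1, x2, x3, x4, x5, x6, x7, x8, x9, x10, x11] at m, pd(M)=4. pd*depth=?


pd+depth=11
depth=11-4=7
pd*depth=4*7=28


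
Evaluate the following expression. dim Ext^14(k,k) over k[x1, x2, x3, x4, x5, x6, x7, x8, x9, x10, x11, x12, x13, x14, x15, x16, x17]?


C(n,i)=C(17,14)=680


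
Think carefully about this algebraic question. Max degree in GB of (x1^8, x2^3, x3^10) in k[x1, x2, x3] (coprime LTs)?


Pure powers, coprime LTs => already GB.
Degrees: 8, 3, 10
Max=10


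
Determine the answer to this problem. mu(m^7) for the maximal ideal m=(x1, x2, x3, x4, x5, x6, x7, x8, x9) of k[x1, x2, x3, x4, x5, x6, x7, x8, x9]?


Graded Nakayama: mu(m^d) = dim_k (m^d/m^(d+1)) = #degree-7 monomials in 9 vars
C(n+d-1,d)=C(15,7)=6435


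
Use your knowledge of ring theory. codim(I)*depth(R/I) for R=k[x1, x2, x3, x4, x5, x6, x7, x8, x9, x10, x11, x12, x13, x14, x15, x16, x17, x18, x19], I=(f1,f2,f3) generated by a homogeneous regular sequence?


codim=3, depth=dim(R/I)=19-3=16
Product=3*16=48


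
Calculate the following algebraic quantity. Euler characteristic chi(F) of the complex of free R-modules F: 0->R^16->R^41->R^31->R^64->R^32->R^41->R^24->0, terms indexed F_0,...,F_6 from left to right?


chi = sum (-1)^i * rank:
(-1)^0*16=16
(-1)^1*41=-41
(-1)^2*31=31
(-1)^3*64=-64
(-1)^4*32=32
(-1)^5*41=-41
(-1)^6*24=24
chi=-43


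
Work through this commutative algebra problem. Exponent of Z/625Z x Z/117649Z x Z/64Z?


Exponent = lcm of the cyclic orders; pairwise coprime => product.
5^4*7^6*2^6=625*117649*64=4705960000


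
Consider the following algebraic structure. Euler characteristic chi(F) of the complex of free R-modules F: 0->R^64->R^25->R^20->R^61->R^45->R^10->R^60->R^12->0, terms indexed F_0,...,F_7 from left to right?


chi = sum (-1)^i * rank:
(-1)^0*64=64
(-1)^1*25=-25
(-1)^2*20=20
(-1)^3*61=-61
(-1)^4*45=45
(-1)^5*10=-10
(-1)^6*60=60
(-1)^7*12=-12
chi=81


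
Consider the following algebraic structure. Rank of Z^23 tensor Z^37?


rank(M(x)N) = rank(M)*rank(N)
23*37 = 851


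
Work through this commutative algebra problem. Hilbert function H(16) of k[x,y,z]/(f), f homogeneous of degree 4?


C(18,2)-C(14,2)=153-91=62


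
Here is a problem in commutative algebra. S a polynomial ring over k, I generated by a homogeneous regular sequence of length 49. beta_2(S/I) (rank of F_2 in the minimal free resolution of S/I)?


Regular sequence => Koszul complex is the minimal free resolution.
Syz_1 minimally generated by Koszul relations f_i*e_j - f_j*e_i (i<j): mu(Syz_1) = beta_2 = C(m,2) = m(m-1)/2
m=49
49*48/2 = 1176


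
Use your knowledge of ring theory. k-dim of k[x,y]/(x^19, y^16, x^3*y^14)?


k[x,y]/I, I = (x^19, y^16, x^3*y^14)
Rect: 19x16=304. Corner: (19-3)x(16-14)=32.
dim = 304-32 = 272


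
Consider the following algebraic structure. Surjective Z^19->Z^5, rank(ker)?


rank(ker) = 19-5 = 14


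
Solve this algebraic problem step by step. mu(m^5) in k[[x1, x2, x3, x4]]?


C(n+d-1,d)=C(8,5)=56


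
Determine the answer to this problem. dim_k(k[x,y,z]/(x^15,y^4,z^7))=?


Basis: x^iy^jz^k, i<15,j<4,k<7
15*4*7=420


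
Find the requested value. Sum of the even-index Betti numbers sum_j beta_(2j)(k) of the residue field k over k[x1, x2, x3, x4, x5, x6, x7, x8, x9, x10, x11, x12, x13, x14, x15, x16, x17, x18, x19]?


Koszul resolution: beta_i(k)=C(n,i), n=19
sum_even C(19,i) = 2^(n-1) = 2^18 = 262144


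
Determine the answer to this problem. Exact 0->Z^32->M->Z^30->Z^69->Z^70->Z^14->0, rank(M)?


Alt sum=0:
(-1)^0*32 + (-1)^1*? + (-1)^2*30 + (-1)^3*69 + (-1)^4*70 + (-1)^5*14=0
rank(M)=49


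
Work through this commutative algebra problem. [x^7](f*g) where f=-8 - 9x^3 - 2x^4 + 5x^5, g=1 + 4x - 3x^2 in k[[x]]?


[x^7] = sum a_i*b_j, i+j=7
  5*-3=-15
Sum=-15


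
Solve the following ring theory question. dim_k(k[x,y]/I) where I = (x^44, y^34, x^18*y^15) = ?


k[x,y]/I, I = (x^44, y^34, x^18*y^15)
Rect: 44x34=1496. Corner: (44-18)x(34-15)=494.
dim = 1496-494 = 1002


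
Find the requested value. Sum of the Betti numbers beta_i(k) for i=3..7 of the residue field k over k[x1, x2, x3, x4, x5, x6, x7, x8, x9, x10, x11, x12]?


Koszul resolution: beta_i(k)=C(n,i), n=12
C(12,3)=220, C(12,4)=495, C(12,5)=792, C(12,6)=924, C(12,7)=792
Sum=3223


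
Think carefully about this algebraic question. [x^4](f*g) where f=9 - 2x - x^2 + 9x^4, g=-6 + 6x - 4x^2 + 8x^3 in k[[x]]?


[x^4] = sum a_i*b_j, i+j=4
  -2*8=-16
  -1*-4=4
  9*-6=-54
Sum=-66


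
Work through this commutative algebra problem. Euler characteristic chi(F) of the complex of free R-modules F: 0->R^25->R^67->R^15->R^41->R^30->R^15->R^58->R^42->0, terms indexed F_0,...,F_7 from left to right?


chi = sum (-1)^i * rank:
(-1)^0*25=25
(-1)^1*67=-67
(-1)^2*15=15
(-1)^3*41=-41
(-1)^4*30=30
(-1)^5*15=-15
(-1)^6*58=58
(-1)^7*42=-42
chi=-37


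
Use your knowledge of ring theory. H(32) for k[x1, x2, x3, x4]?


C(d+n-1,n-1)=C(35,3)=6545


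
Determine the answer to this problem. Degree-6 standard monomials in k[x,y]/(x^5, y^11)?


k[x,y], I = (x^5, y^11), d = 6
Need i < 5 and d-i < 11.
Range: 0 <= i <= 4.
H(6) = 5


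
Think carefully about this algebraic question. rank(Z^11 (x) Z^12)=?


rank(M(x)N) = rank(M)*rank(N)
11*12 = 132


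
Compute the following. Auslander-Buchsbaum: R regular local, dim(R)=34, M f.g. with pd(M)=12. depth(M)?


pd+depth=depth(R)=34
depth=34-12=22


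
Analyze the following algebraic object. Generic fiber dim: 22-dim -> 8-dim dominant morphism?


dim(fiber)=dim(X)-dim(Y)=22-8=14


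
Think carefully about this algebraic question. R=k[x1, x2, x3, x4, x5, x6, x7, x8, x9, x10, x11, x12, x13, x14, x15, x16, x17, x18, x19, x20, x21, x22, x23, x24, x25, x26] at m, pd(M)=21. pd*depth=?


pd+depth=26
depth=26-21=5
pd*depth=21*5=105


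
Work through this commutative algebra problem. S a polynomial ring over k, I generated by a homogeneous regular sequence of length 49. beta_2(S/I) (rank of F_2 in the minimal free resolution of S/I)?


Regular sequence => Koszul complex is the minimal free resolution.
Syz_1 minimally generated by Koszul relations f_i*e_j - f_j*e_i (i<j): mu(Syz_1) = beta_2 = C(m,2) = m(m-1)/2
m=49
49*48/2 = 1176


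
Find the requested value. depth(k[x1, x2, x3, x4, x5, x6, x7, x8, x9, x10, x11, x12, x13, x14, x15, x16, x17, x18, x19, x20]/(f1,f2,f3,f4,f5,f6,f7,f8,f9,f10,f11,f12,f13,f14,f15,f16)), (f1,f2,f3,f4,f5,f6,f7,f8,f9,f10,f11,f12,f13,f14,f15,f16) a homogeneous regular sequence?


depth(R)=20
depth(R/I)=20-16=4


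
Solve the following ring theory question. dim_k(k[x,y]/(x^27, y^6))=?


Basis: x^i*y^j, i<27, j<6
27*6=162


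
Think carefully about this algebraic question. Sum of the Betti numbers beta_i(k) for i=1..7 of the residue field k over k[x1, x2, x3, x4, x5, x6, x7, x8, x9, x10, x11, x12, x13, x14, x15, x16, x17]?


Koszul resolution: beta_i(k)=C(n,i), n=17
C(17,1)=17, C(17,2)=136, C(17,3)=680, C(17,4)=2380, C(17,5)=6188, C(17,6)=12376, C(17,7)=19448
Sum=41225


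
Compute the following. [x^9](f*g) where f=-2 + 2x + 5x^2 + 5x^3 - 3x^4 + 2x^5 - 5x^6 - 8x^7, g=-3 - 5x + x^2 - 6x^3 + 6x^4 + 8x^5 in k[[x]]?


[x^9] = sum a_i*b_j, i+j=9
  -3*8=-24
  2*6=12
  -5*-6=30
  -8*1=-8
Sum=10


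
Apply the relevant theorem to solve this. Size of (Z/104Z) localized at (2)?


2-primary part: 104=2^3*13
Size=2^3=8


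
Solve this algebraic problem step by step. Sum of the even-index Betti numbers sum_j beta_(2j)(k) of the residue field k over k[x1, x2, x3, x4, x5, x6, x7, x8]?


Koszul resolution: beta_i(k)=C(n,i), n=8
sum_even C(8,i) = 2^(n-1) = 2^7 = 128


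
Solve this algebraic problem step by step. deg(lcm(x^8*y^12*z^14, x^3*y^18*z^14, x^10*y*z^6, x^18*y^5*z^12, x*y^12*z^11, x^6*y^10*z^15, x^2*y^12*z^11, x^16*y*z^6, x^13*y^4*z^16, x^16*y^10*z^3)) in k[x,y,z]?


lcm = componentwise max:
x: max(8,3,10,18,1,6,2,16,13,16)=18
y: max(12,18,1,5,12,10,12,1,4,10)=18
z: max(14,14,6,12,11,15,11,6,16,3)=16
Total=18+18+16=52


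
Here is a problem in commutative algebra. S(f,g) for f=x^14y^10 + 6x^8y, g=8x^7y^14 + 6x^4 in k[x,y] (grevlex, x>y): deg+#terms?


LT(f)=x^14y^10, LT(g)=8x^7y^14
lcm(LM)=x^14y^14
S(f,g) (scaled by 8 to clear denominators) = 8y^4*f - x^7*g = 48x^8y^5 - 6x^11
2 terms, deg 13.
13+2=15


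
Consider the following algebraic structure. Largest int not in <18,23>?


gcd(18,23)=1 => F=ab-a-b=18*23-18-23=414-41=373


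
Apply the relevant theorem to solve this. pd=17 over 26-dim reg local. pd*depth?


pd+depth=26
depth=26-17=9
pd*depth=17*9=153


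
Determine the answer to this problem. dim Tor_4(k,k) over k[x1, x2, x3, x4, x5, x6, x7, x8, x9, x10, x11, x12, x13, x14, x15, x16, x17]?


Koszul: C(n,i)=C(17,4)=2380


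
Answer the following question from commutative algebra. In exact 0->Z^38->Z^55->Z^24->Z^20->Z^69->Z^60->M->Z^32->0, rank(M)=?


Alt sum=0:
(-1)^0*38 + (-1)^1*55 + (-1)^2*24 + (-1)^3*20 + (-1)^4*69 + (-1)^5*60 + (-1)^6*? + (-1)^7*32=0
rank(M)=36


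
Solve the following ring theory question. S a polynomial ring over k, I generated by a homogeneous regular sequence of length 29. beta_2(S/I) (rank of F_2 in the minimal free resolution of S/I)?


Regular sequence => Koszul complex is the minimal free resolution.
Syz_1 minimally generated by Koszul relations f_i*e_j - f_j*e_i (i<j): mu(Syz_1) = beta_2 = C(m,2) = m(m-1)/2
m=29
29*28/2 = 406


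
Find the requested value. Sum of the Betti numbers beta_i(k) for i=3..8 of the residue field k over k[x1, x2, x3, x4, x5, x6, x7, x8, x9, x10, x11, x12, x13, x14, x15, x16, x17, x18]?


Koszul resolution: beta_i(k)=C(n,i), n=18
C(18,3)=816, C(18,4)=3060, C(18,5)=8568, C(18,6)=18564, C(18,7)=31824, C(18,8)=43758
Sum=106590


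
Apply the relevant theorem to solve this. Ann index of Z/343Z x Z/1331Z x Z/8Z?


Exponent = lcm of the cyclic orders; pairwise coprime => product.
7^3*11^3*2^3=343*1331*8=3652264


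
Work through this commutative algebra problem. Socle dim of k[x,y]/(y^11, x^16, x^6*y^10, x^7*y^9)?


Socle = ann(m) = span of standard monomials u with x*u, y*u in I (staircase corners).
Minimal generators: x^16, x^7*y^9, x^6*y^10, y^11
Corners: x^5y^10, x^6y^9, x^15y^8
Socle dim=3


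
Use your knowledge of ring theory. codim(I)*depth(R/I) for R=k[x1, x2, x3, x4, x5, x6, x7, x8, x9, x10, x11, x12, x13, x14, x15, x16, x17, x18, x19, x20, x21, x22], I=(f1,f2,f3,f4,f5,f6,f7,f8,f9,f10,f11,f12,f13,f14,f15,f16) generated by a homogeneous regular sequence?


codim=16, depth=dim(R/I)=22-16=6
Product=16*6=96


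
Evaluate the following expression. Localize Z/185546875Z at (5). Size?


5-primary part: 185546875=5^10*19
Size=5^10=9765625


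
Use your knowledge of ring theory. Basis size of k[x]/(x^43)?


Basis: 1,x,...,x^42
dim=43


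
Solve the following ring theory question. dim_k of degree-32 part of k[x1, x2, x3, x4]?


C(d+n-1,n-1)=C(35,3)=6545


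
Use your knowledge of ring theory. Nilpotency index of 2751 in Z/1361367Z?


2751^k mod 1361367:
k=1: 2751
k=2: 761166
k=3: 185220
k=4: 388962
k=5: 0
First zero at k = 5


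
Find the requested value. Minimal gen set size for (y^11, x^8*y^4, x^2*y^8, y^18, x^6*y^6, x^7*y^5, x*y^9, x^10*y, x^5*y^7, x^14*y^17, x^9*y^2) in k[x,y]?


Remove redundant (divisible by others).
x^14*y^17 redundant.
y^18 redundant.
Min: x^10*y, x^9*y^2, x^8*y^4, x^7*y^5, x^6*y^6, x^5*y^7, x^2*y^8, x*y^9, y^11
Count=9


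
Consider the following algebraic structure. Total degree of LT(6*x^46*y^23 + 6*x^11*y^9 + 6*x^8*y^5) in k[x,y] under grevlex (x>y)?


LT: 6*x^46*y^23
deg_x=46, deg_y=23
Total=46+23=69


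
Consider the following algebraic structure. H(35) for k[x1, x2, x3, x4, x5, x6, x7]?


C(d+n-1,n-1)=C(41,6)=4496388


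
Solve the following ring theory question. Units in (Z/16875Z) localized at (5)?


Local ring = Z/625Z.
phi(625) = 5^3*(5-1) = 500


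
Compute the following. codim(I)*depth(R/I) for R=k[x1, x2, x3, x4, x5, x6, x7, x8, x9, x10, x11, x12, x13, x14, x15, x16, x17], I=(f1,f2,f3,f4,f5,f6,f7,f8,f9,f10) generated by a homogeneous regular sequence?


codim=10, depth=dim(R/I)=17-10=7
Product=10*7=70


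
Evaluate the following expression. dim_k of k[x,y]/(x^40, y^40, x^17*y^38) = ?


k[x,y]/I, I = (x^40, y^40, x^17*y^38)
Rect: 40x40=1600. Corner: (40-17)x(40-38)=46.
dim = 1600-46 = 1554


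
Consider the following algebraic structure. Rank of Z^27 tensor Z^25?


rank(M(x)N) = rank(M)*rank(N)
27*25 = 675


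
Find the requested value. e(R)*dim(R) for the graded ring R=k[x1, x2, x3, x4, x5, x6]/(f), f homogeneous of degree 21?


e(R)=deg(f)=21, dim(R)=6-1=5
e*dim=21*5=105


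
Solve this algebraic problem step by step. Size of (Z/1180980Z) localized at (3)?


3-primary part: 1180980=3^10*20
Size=3^10=59049


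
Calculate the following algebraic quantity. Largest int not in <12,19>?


gcd(12,19)=1 => F=ab-a-b=12*19-12-19=228-31=197


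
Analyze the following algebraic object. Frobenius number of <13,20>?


gcd(13,20)=1 => F=ab-a-b=13*20-13-20=260-33=227


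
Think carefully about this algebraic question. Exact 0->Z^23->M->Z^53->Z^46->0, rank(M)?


Alt sum=0:
(-1)^0*23 + (-1)^1*? + (-1)^2*53 + (-1)^3*46=0
rank(M)=30


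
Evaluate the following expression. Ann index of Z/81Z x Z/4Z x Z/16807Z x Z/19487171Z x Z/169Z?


Exponent = lcm of the cyclic orders; pairwise coprime => product.
3^4*2^2*7^5*11^7*13^2=81*4*16807*19487171*169=17933733469383732


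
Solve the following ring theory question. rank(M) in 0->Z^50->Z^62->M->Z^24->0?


Alt sum=0:
(-1)^0*50 + (-1)^1*62 + (-1)^2*? + (-1)^3*24=0
rank(M)=36


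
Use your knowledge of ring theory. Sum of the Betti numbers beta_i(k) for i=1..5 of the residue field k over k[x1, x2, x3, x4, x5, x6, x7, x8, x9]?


Koszul resolution: beta_i(k)=C(n,i), n=9
C(9,1)=9, C(9,2)=36, C(9,3)=84, C(9,4)=126, C(9,5)=126
Sum=381


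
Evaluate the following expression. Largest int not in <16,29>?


gcd(16,29)=1 => F=ab-a-b=16*29-16-29=464-45=419


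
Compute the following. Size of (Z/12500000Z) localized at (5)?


5-primary part: 12500000=5^8*32
Size=5^8=390625


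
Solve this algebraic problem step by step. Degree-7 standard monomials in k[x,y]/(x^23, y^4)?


k[x,y], I = (x^23, y^4), d = 7
Need i < 23 and d-i < 4.
Range: 4 <= i <= 7.
H(7) = 4


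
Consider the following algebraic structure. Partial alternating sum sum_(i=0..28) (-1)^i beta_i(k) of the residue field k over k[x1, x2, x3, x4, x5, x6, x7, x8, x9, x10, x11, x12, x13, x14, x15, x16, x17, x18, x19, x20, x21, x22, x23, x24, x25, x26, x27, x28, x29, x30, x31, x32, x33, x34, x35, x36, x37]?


Koszul resolution: beta_i(k)=C(n,i), n=37
sum_(i=0..p) (-1)^i C(n,i) = (-1)^p C(n-1,p)
(-1)^28*C(36,28) = (-1)^28*30260340 = 30260340


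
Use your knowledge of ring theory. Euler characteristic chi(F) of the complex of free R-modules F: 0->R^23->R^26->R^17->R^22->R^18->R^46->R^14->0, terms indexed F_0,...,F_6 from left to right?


chi = sum (-1)^i * rank:
(-1)^0*23=23
(-1)^1*26=-26
(-1)^2*17=17
(-1)^3*22=-22
(-1)^4*18=18
(-1)^5*46=-46
(-1)^6*14=14
chi=-22


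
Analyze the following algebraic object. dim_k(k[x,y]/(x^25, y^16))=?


Basis: x^i*y^j, i<25, j<16
25*16=400


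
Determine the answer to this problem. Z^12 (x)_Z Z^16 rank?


rank(M(x)N) = rank(M)*rank(N)
12*16 = 192


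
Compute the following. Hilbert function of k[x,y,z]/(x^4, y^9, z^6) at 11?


Need i<4, j<9, k<6 with i+j+k=11.
For each i, j ranges over max(0,11-i-5)..min(8,11-i):
  i=0: j in [6,8] -> 3
  i=1: j in [5,8] -> 4
  i=2: j in [4,8] -> 5
  i=3: j in [3,8] -> 6
H(11) = 3+4+5+6 = 18


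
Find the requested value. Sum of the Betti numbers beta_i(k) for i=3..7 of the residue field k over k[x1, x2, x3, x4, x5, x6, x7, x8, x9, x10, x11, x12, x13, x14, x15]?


Koszul resolution: beta_i(k)=C(n,i), n=15
C(15,3)=455, C(15,4)=1365, C(15,5)=3003, C(15,6)=5005, C(15,7)=6435
Sum=16263


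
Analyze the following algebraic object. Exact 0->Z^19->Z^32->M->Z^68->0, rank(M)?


Alt sum=0:
(-1)^0*19 + (-1)^1*32 + (-1)^2*? + (-1)^3*68=0
rank(M)=81


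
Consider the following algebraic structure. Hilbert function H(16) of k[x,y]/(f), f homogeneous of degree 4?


H(t)=d for t>=d-1.
d=4, t=16
H(16)=4


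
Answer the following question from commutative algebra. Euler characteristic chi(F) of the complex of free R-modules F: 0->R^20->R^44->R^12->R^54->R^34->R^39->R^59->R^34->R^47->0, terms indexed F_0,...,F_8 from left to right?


chi = sum (-1)^i * rank:
(-1)^0*20=20
(-1)^1*44=-44
(-1)^2*12=12
(-1)^3*54=-54
(-1)^4*34=34
(-1)^5*39=-39
(-1)^6*59=59
(-1)^7*34=-34
(-1)^8*47=47
chi=1


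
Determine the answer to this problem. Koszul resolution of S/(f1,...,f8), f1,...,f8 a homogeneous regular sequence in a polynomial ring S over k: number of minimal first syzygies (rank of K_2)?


Regular sequence => Koszul complex is the minimal free resolution.
Syz_1 minimally generated by Koszul relations f_i*e_j - f_j*e_i (i<j): mu(Syz_1) = beta_2 = C(m,2) = m(m-1)/2
m=8
8*7/2 = 28


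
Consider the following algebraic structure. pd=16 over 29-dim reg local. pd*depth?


pd+depth=29
depth=29-16=13
pd*depth=16*13=208


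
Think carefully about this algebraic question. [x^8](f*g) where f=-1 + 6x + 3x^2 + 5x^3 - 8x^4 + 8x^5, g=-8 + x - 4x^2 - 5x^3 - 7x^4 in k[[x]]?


[x^8] = sum a_i*b_j, i+j=8
  -8*-7=56
  8*-5=-40
Sum=16


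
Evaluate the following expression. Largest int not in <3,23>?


gcd(3,23)=1 => F=ab-a-b=3*23-3-23=69-26=43


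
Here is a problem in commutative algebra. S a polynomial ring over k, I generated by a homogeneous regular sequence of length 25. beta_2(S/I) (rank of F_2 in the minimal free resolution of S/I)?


Regular sequence => Koszul complex is the minimal free resolution.
Syz_1 minimally generated by Koszul relations f_i*e_j - f_j*e_i (i<j): mu(Syz_1) = beta_2 = C(m,2) = m(m-1)/2
m=25
25*24/2 = 300


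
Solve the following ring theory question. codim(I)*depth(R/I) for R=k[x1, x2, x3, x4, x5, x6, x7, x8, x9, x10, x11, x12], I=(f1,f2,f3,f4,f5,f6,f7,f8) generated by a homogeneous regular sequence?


codim=8, depth=dim(R/I)=12-8=4
Product=8*4=32


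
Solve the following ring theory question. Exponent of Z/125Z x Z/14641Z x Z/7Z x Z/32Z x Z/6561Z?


Exponent = lcm of the cyclic orders; pairwise coprime => product.
5^3*11^4*7^1*2^5*3^8=125*14641*7*32*6561=2689668828000


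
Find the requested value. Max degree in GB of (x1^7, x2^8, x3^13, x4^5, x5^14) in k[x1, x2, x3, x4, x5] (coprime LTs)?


Pure powers, coprime LTs => already GB.
Degrees: 7, 8, 13, 5, 14
Max=14


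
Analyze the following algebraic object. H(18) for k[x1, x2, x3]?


C(d+n-1,n-1)=C(20,2)=190


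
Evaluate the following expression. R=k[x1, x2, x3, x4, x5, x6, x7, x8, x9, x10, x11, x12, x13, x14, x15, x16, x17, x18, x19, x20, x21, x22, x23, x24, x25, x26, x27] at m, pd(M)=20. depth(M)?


pd+depth=depth(R)=27
depth=27-20=7


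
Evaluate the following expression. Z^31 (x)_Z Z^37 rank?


rank(M(x)N) = rank(M)*rank(N)
31*37 = 1147


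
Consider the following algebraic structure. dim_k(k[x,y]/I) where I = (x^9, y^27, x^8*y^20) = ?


k[x,y]/I, I = (x^9, y^27, x^8*y^20)
Rect: 9x27=243. Corner: (9-8)x(27-20)=7.
dim = 243-7 = 236


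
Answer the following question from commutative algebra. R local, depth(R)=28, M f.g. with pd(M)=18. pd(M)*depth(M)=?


pd+depth=28
depth=28-18=10
pd*depth=18*10=180


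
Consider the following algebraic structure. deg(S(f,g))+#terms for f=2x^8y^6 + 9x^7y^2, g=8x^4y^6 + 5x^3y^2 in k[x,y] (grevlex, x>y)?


LT(f)=2x^8y^6, LT(g)=8x^4y^6
lcm(LM)=x^8y^6
S(f,g) (scaled by 16 to clear denominators) = 8*f - 2x^4*g = 62x^7y^2
1 terms, deg 9.
9+1=10


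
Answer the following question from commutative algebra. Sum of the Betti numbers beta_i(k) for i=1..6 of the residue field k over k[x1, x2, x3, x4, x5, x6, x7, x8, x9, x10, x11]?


Koszul resolution: beta_i(k)=C(n,i), n=11
C(11,1)=11, C(11,2)=55, C(11,3)=165, C(11,4)=330, C(11,5)=462, C(11,6)=462
Sum=1485


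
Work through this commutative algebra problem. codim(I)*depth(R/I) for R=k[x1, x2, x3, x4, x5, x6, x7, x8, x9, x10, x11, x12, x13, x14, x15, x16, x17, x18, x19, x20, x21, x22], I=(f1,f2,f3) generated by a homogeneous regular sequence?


codim=3, depth=dim(R/I)=22-3=19
Product=3*19=57


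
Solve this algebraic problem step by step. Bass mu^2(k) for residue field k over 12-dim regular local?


C(n,i)=C(12,2)=66


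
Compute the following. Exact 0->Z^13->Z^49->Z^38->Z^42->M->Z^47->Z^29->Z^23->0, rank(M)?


Alt sum=0:
(-1)^0*13 + (-1)^1*49 + (-1)^2*38 + (-1)^3*42 + (-1)^4*? + (-1)^5*47 + (-1)^6*29 + (-1)^7*23=0
rank(M)=81


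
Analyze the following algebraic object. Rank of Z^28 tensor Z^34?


rank(M(x)N) = rank(M)*rank(N)
28*34 = 952


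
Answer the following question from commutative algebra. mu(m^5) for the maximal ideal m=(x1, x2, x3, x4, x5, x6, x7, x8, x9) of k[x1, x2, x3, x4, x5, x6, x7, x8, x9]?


Graded Nakayama: mu(m^d) = dim_k (m^d/m^(d+1)) = #degree-5 monomials in 9 vars
C(n+d-1,d)=C(13,5)=1287


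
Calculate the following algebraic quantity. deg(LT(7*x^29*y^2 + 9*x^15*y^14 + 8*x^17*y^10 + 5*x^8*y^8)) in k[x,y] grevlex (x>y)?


LT: 7*x^29*y^2
deg_x=29, deg_y=2
Total=29+2=31


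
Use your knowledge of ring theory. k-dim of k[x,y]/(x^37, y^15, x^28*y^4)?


k[x,y]/I, I = (x^37, y^15, x^28*y^4)
Rect: 37x15=555. Corner: (37-28)x(15-4)=99.
dim = 555-99 = 456


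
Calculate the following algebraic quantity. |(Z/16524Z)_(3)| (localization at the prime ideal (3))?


3-primary part: 16524=3^5*68
Size=3^5=243


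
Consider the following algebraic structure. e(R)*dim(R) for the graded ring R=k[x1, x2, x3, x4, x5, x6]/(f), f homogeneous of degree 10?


e(R)=deg(f)=10, dim(R)=6-1=5
e*dim=10*5=50


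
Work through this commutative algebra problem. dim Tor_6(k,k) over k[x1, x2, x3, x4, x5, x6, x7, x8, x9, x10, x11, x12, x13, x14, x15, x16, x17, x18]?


Koszul: C(n,i)=C(18,6)=18564


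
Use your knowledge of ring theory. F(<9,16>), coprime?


gcd(9,16)=1 => F=ab-a-b=9*16-9-16=144-25=119


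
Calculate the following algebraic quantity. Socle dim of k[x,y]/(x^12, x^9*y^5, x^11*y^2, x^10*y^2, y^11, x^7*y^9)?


Socle = ann(m) = span of standard monomials u with x*u, y*u in I (staircase corners).
Redundant generators: x^11*y^2
Minimal generators: x^12, x^10*y^2, x^9*y^5, x^7*y^9, y^11
Corners: x^6y^10, x^8y^8, x^9y^4, x^11y
Socle dim=4


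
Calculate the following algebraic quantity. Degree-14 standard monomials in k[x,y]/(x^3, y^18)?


k[x,y], I = (x^3, y^18), d = 14
Need i < 3 and d-i < 18.
Range: 0 <= i <= 2.
H(14) = 3


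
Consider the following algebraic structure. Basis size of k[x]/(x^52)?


Basis: 1,x,...,x^51
dim=52


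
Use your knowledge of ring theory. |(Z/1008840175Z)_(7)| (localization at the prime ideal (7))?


7-primary part: 1008840175=7^9*25
Size=7^9=40353607


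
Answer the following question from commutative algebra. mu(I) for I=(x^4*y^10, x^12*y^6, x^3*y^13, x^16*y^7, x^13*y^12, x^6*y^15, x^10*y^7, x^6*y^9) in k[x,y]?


Remove redundant (divisible by others).
x^16*y^7 redundant.
x^6*y^15 redundant.
x^13*y^12 redundant.
Min: x^12*y^6, x^10*y^7, x^6*y^9, x^4*y^10, x^3*y^13
Count=5


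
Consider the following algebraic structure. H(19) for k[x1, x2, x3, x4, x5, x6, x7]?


C(d+n-1,n-1)=C(25,6)=177100


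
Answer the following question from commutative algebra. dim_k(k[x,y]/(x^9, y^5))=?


Basis: x^i*y^j, i<9, j<5
9*5=45


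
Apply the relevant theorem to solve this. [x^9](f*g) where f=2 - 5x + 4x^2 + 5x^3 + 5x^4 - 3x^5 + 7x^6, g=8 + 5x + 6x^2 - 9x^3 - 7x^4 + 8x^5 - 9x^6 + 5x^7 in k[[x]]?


[x^9] = sum a_i*b_j, i+j=9
  4*5=20
  5*-9=-45
  5*8=40
  -3*-7=21
  7*-9=-63
Sum=-27


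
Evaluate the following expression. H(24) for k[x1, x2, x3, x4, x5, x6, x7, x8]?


C(d+n-1,n-1)=C(31,7)=2629575


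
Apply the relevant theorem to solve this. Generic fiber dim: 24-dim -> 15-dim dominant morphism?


dim(fiber)=dim(X)-dim(Y)=24-15=9


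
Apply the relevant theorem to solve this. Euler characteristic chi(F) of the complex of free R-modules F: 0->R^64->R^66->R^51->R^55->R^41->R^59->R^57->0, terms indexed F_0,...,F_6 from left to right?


chi = sum (-1)^i * rank:
(-1)^0*64=64
(-1)^1*66=-66
(-1)^2*51=51
(-1)^3*55=-55
(-1)^4*41=41
(-1)^5*59=-59
(-1)^6*57=57
chi=33


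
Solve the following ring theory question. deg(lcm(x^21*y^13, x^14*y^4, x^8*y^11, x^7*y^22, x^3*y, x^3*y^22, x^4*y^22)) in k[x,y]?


lcm = componentwise max:
x: max(21,14,8,7,3,3,4)=21
y: max(13,4,11,22,1,22,22)=22
Total=21+22=43


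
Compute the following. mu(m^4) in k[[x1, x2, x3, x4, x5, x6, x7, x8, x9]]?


C(n+d-1,d)=C(12,4)=495


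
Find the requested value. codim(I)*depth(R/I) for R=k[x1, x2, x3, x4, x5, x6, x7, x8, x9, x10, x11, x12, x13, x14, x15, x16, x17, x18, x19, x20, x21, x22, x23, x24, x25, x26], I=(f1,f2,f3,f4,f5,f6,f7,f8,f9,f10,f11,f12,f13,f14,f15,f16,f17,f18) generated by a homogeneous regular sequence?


codim=18, depth=dim(R/I)=26-18=8
Product=18*8=144


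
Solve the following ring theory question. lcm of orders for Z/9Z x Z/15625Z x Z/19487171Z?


Exponent = lcm of the cyclic orders; pairwise coprime => product.
3^2*5^6*11^7=9*15625*19487171=2740383421875


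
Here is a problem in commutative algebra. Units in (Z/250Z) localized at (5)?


Local ring = Z/125Z.
phi(125) = 5^2*(5-1) = 100


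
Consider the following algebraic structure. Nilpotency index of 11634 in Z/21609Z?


11634^k mod 21609:
k=1: 11634
k=2: 12789
k=3: 9261
k=4: 0
First zero at k = 4


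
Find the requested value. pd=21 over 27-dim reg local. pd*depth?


pd+depth=27
depth=27-21=6
pd*depth=21*6=126


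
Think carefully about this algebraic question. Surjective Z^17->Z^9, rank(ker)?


rank(ker) = 17-9 = 8


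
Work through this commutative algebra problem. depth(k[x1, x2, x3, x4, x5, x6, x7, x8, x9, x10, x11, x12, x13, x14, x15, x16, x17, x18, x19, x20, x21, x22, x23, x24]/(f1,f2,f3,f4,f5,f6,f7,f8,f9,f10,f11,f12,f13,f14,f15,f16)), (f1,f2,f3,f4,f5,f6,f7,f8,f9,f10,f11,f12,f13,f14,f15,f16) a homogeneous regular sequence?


depth(R)=24
depth(R/I)=24-16=8


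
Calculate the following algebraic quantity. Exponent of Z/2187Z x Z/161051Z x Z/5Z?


Exponent = lcm of the cyclic orders; pairwise coprime => product.
3^7*11^5*5^1=2187*161051*5=1761092685


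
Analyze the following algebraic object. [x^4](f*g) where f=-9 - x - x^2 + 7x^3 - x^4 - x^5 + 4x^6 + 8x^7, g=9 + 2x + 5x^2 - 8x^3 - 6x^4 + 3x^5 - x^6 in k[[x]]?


[x^4] = sum a_i*b_j, i+j=4
  -9*-6=54
  -1*-8=8
  -1*5=-5
  7*2=14
  -1*9=-9
Sum=62


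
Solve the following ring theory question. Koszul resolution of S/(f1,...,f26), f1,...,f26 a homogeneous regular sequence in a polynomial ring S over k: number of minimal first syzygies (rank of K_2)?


Regular sequence => Koszul complex is the minimal free resolution.
Syz_1 minimally generated by Koszul relations f_i*e_j - f_j*e_i (i<j): mu(Syz_1) = beta_2 = C(m,2) = m(m-1)/2
m=26
26*25/2 = 325


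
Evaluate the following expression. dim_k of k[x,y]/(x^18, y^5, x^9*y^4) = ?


k[x,y]/I, I = (x^18, y^5, x^9*y^4)
Rect: 18x5=90. Corner: (18-9)x(5-4)=9.
dim = 90-9 = 81


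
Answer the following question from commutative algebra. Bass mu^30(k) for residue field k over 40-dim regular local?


C(n,i)=C(40,30)=847660528


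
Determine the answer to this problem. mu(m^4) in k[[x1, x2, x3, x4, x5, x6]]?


C(n+d-1,d)=C(9,4)=126


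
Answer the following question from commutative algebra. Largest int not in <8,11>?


gcd(8,11)=1 => F=ab-a-b=8*11-8-11=88-19=69


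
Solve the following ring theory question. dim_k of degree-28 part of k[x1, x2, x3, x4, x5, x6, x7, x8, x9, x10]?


C(d+n-1,n-1)=C(37,9)=124403620


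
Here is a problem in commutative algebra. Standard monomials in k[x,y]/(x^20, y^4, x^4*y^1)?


k[x,y]/I, I = (x^20, y^4, x^4*y^1)
Rect: 20x4=80. Corner: (20-4)x(4-1)=48.
dim = 80-48 = 32


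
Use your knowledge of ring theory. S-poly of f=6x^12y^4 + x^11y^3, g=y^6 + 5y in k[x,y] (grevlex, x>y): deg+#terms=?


LT(f)=6x^12y^4, LT(g)=y^6
lcm(LM)=x^12y^6
S(f,g) (scaled by 6 to clear denominators) = y^2*f - 6x^12*g = x^11y^5 - 30x^12y
2 terms, deg 16.
16+2=18


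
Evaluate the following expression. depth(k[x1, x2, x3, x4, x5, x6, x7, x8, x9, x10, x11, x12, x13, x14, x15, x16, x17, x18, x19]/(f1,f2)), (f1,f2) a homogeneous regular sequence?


depth(R)=19
depth(R/I)=19-2=17


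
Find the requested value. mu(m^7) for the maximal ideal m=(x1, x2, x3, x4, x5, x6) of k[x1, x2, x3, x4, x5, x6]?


Graded Nakayama: mu(m^d) = dim_k (m^d/m^(d+1)) = #degree-7 monomials in 6 vars
C(n+d-1,d)=C(12,7)=792


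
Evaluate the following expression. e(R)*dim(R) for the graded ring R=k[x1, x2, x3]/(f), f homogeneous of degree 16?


e(R)=deg(f)=16, dim(R)=3-1=2
e*dim=16*2=32


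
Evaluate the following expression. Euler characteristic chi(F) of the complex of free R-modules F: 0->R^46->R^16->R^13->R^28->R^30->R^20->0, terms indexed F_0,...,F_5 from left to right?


chi = sum (-1)^i * rank:
(-1)^0*46=46
(-1)^1*16=-16
(-1)^2*13=13
(-1)^3*28=-28
(-1)^4*30=30
(-1)^5*20=-20
chi=25


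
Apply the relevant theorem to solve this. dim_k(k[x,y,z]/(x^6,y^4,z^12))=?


Basis: x^iy^jz^k, i<6,j<4,k<12
6*4*12=288


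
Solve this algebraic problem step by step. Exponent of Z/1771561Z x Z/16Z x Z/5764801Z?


Exponent = lcm of the cyclic orders; pairwise coprime => product.
11^6*2^4*7^8=1771561*16*5764801=163403145989776


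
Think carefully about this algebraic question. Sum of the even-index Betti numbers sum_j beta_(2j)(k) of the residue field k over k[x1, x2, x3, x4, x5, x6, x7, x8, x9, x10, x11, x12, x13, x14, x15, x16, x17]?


Koszul resolution: beta_i(k)=C(n,i), n=17
sum_even C(17,i) = 2^(n-1) = 2^16 = 65536


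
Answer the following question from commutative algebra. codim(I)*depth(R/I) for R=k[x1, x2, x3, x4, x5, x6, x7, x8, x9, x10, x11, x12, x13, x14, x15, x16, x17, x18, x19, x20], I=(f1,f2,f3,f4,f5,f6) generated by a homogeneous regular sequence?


codim=6, depth=dim(R/I)=20-6=14
Product=6*14=84


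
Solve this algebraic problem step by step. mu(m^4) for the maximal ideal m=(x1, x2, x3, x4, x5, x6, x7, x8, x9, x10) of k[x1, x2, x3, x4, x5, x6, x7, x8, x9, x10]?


Graded Nakayama: mu(m^d) = dim_k (m^d/m^(d+1)) = #degree-4 monomials in 10 vars
C(n+d-1,d)=C(13,4)=715


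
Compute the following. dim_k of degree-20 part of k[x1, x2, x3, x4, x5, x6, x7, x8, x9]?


C(d+n-1,n-1)=C(28,8)=3108105


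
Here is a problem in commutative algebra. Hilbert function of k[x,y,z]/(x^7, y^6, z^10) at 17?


Need i<7, j<6, k<10 with i+j+k=17.
For each i, j ranges over max(0,17-i-9)..min(5,17-i):
  i=0: j in [8,5] -> 0
  i=1: j in [7,5] -> 0
  i=2: j in [6,5] -> 0
  i=3: j in [5,5] -> 1
  i=4: j in [4,5] -> 2
  i=5: j in [3,5] -> 3
  i=6: j in [2,5] -> 4
H(17) = 0+0+0+1+2+3+4 = 10


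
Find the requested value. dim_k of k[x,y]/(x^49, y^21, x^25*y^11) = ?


k[x,y]/I, I = (x^49, y^21, x^25*y^11)
Rect: 49x21=1029. Corner: (49-25)x(21-11)=240.
dim = 1029-240 = 789


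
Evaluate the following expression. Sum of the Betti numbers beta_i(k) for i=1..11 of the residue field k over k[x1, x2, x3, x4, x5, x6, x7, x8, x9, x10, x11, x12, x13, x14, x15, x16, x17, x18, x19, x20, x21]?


Koszul resolution: beta_i(k)=C(n,i), n=21
C(21,1)=21, C(21,2)=210, C(21,3)=1330, C(21,4)=5985, C(21,5)=20349, C(21,6)=54264, C(21,7)=116280, C(21,8)=203490, C(21,9)=293930, C(21,10)=352716, C(21,11)=352716
Sum=1401291


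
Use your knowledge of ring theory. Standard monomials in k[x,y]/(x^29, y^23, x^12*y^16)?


k[x,y]/I, I = (x^29, y^23, x^12*y^16)
Rect: 29x23=667. Corner: (29-12)x(23-16)=119.
dim = 667-119 = 548


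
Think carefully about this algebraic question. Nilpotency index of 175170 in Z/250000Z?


175170^k mod 250000:
k=1: 175170
k=2: 28900
k=3: 163000
k=4: 210000
k=5: 200000
k=6: 0
First zero at k = 6


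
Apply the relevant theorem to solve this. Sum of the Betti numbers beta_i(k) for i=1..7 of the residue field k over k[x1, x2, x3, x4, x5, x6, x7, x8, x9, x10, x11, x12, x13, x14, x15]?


Koszul resolution: beta_i(k)=C(n,i), n=15
C(15,1)=15, C(15,2)=105, C(15,3)=455, C(15,4)=1365, C(15,5)=3003, C(15,6)=5005, C(15,7)=6435
Sum=16383


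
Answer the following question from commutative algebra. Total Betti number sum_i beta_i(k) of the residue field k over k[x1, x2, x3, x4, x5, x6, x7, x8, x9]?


Koszul resolution: beta_i(k)=C(n,i), n=9
sum_i C(9,i) = 2^9 = 512


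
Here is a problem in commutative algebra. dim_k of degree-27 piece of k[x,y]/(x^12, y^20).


k[x,y], I = (x^12, y^20), d = 27
Need i < 12 and d-i < 20.
Range: 8 <= i <= 11.
H(27) = 4


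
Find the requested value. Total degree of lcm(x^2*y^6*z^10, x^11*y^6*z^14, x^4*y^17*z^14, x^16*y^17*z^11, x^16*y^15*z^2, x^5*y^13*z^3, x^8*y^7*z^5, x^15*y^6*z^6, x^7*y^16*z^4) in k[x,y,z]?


lcm = componentwise max:
x: max(2,11,4,16,16,5,8,15,7)=16
y: max(6,6,17,17,15,13,7,6,16)=17
z: max(10,14,14,11,2,3,5,6,4)=14
Total=16+17+14=47


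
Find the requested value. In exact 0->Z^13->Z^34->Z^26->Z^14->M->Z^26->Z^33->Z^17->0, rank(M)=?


Alt sum=0:
(-1)^0*13 + (-1)^1*34 + (-1)^2*26 + (-1)^3*14 + (-1)^4*? + (-1)^5*26 + (-1)^6*33 + (-1)^7*17=0
rank(M)=19


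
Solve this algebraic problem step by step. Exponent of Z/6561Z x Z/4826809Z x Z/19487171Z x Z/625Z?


Exponent = lcm of the cyclic orders; pairwise coprime => product.
3^8*13^6*11^7*5^4=6561*4826809*19487171*625=385708282738819486875


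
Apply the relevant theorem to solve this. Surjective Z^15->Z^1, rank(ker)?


rank(ker) = 15-1 = 14


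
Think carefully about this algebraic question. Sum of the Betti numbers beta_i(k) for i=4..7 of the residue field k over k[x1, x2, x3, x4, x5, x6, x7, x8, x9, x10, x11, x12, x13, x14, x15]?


Koszul resolution: beta_i(k)=C(n,i), n=15
C(15,4)=1365, C(15,5)=3003, C(15,6)=5005, C(15,7)=6435
Sum=15808


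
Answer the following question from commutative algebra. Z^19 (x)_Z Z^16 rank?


rank(M(x)N) = rank(M)*rank(N)
19*16 = 304


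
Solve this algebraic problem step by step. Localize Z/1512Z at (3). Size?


3-primary part: 1512=3^3*56
Size=3^3=27


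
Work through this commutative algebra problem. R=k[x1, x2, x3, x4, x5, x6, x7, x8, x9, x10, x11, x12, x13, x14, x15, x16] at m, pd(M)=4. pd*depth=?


pd+depth=16
depth=16-4=12
pd*depth=4*12=48


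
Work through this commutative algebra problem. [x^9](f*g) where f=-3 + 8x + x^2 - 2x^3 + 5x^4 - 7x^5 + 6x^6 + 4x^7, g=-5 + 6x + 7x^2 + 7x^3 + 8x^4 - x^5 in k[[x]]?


[x^9] = sum a_i*b_j, i+j=9
  5*-1=-5
  -7*8=-56
  6*7=42
  4*7=28
Sum=9


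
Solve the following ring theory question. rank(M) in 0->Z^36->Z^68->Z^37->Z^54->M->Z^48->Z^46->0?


Alt sum=0:
(-1)^0*36 + (-1)^1*68 + (-1)^2*37 + (-1)^3*54 + (-1)^4*? + (-1)^5*48 + (-1)^6*46=0
rank(M)=51


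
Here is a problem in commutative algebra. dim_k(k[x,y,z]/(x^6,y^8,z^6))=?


Basis: x^iy^jz^k, i<6,j<8,k<6
6*8*6=288


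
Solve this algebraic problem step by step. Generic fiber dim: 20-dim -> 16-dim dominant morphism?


dim(fiber)=dim(X)-dim(Y)=20-16=4


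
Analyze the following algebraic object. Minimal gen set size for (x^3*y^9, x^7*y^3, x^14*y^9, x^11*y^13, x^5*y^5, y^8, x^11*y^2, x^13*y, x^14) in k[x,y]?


Remove redundant (divisible by others).
x^3*y^9 redundant.
x^14*y^9 redundant.
x^11*y^13 redundant.
Min: x^14, x^13*y, x^11*y^2, x^7*y^3, x^5*y^5, y^8
Count=6


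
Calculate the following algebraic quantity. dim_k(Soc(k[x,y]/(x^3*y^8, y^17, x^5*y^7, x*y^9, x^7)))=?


Socle = ann(m) = span of standard monomials u with x*u, y*u in I (staircase corners).
Minimal generators: x^7, x^5*y^7, x^3*y^8, x*y^9, y^17
Corners: y^16, x^2y^8, x^4y^7, x^6y^6
Socle dim=4


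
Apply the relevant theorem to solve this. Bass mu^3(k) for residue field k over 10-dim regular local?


C(n,i)=C(10,3)=120


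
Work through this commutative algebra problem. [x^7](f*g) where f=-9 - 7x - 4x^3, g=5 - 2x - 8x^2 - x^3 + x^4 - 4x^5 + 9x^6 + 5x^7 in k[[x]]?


[x^7] = sum a_i*b_j, i+j=7
  -9*5=-45
  -7*9=-63
  -4*1=-4
Sum=-112


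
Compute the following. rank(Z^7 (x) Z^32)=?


rank(M(x)N) = rank(M)*rank(N)
7*32 = 224


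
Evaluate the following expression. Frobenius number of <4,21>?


gcd(4,21)=1 => F=ab-a-b=4*21-4-21=84-25=59


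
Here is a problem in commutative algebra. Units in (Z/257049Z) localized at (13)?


Local ring = Z/28561Z.
phi(28561) = 13^3*(13-1) = 26364


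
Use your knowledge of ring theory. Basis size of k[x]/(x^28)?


Basis: 1,x,...,x^27
dim=28


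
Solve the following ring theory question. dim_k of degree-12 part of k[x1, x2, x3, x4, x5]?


C(d+n-1,n-1)=C(16,4)=1820


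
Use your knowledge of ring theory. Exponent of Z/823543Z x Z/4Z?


Exponent = lcm of the cyclic orders; pairwise coprime => product.
7^7*2^2=823543*4=3294172


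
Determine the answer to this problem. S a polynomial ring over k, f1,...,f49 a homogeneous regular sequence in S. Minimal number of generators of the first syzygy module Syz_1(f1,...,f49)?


Regular sequence => Koszul complex is the minimal free resolution.
Syz_1 minimally generated by Koszul relations f_i*e_j - f_j*e_i (i<j): mu(Syz_1) = beta_2 = C(m,2) = m(m-1)/2
m=49
49*48/2 = 1176
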